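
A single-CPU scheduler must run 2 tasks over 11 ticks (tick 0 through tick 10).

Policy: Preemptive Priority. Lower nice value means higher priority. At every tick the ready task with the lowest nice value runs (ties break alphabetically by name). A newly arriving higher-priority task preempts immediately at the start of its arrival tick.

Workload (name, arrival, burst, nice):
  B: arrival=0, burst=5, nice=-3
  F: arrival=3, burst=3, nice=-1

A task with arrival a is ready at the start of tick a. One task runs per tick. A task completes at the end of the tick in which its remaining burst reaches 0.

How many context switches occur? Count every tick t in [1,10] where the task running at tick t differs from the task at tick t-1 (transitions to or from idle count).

t=0: ready={B} → run B
t=1: ready={B} → run B
t=2: ready={B} → run B
t=3: ready={B,F} → run B
t=4: ready={B,F} → run B
t=5: ready={F} → run F
t=6: ready={F} → run F
t=7: ready={F} → run F
t=8: (idle)
t=9: (idle)
t=10: (idle)

context switches = 2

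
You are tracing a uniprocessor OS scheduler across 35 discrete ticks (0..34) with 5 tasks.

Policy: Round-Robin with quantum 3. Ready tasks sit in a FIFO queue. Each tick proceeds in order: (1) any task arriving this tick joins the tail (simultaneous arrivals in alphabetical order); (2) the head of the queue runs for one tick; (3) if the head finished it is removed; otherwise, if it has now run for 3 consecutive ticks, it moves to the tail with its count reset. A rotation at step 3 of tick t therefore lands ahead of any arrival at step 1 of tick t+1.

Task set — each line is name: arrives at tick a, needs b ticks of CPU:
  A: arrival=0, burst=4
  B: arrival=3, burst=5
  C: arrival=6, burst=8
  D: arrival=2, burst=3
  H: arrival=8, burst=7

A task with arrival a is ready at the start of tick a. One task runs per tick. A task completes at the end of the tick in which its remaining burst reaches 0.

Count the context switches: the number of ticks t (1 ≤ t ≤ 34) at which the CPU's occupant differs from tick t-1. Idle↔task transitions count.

context switches = 11

t=0: queue=[A] q_used=0 → run A
t=1: queue=[A] q_used=1 → run A
t=2: queue=[A,D] q_used=2 → run A
t=3: queue=[D,A,B] q_used=0 → run D
t=4: queue=[D,A,B] q_used=1 → run D
t=5: queue=[D,A,B] q_used=2 → run D
t=6: queue=[A,B,C] q_used=0 → run A
t=7: queue=[B,C] q_used=0 → run B
t=8: queue=[B,C,H] q_used=1 → run B
t=9: queue=[B,C,H] q_used=2 → run B
t=10: queue=[C,H,B] q_used=0 → run C
t=11: queue=[C,H,B] q_used=1 → run C
t=12: queue=[C,H,B] q_used=2 → run C
t=13: queue=[H,B,C] q_used=0 → run H
t=14: queue=[H,B,C] q_used=1 → run H
t=15: queue=[H,B,C] q_used=2 → run H
t=16: queue=[B,C,H] q_used=0 → run B
t=17: queue=[B,C,H] q_used=1 → run B
t=18: queue=[C,H] q_used=0 → run C
t=19: queue=[C,H] q_used=1 → run C
t=20: queue=[C,H] q_used=2 → run C
t=21: queue=[H,C] q_used=0 → run H
t=22: queue=[H,C] q_used=1 → run H
t=23: queue=[H,C] q_used=2 → run H
t=24: queue=[C,H] q_used=0 → run C
t=25: queue=[C,H] q_used=1 → run C
t=26: queue=[H] q_used=0 → run H
t=27: (idle)
t=28: (idle)
t=29: (idle)
t=30: (idle)
t=31: (idle)
t=32: (idle)
t=33: (idle)
t=34: (idle)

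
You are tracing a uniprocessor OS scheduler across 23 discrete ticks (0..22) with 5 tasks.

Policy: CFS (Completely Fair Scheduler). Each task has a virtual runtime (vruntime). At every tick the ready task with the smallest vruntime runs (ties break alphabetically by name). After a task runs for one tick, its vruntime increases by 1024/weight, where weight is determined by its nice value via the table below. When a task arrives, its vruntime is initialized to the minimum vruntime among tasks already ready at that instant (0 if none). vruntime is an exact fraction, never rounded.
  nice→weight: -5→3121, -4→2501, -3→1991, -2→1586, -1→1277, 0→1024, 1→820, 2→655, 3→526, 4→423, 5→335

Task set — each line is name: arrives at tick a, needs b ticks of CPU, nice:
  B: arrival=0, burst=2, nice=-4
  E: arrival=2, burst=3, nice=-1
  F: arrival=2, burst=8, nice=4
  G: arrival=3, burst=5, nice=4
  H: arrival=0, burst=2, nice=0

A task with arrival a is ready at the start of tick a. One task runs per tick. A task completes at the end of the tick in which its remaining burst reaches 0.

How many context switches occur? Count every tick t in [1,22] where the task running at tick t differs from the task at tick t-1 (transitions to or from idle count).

t=0: vr[B=0 H=0] → run B
t=1: vr[B=1024/2501 H=0] → run H
t=2: vr[B=1024/2501 E=1024/2501 F=1024/2501 H=1] → run B
t=3: vr[E=1024/2501 F=1024/2501 G=1024/2501 H=1] → run E
t=4: vr[E=3868672/3193777 F=1024/2501 G=1024/2501 H=1] → run F
t=5: vr[E=3868672/3193777 F=2994176/1057923 G=1024/2501 H=1] → run G
t=6: vr[E=3868672/3193777 F=2994176/1057923 G=2994176/1057923 H=1] → run H
t=7: vr[E=3868672/3193777 F=2994176/1057923 G=2994176/1057923] → run E
t=8: vr[E=6429696/3193777 F=2994176/1057923 G=2994176/1057923] → run E
t=9: vr[F=2994176/1057923 G=2994176/1057923] → run F
t=10: vr[F=5555200/1057923 G=2994176/1057923] → run G
t=11: vr[F=5555200/1057923 G=5555200/1057923] → run F
t=12: vr[F=2705408/352641 G=5555200/1057923] → run G
t=13: vr[F=2705408/352641 G=2705408/352641] → run F
t=14: vr[F=10677248/1057923 G=2705408/352641] → run G
t=15: vr[F=10677248/1057923 G=10677248/1057923] → run F
t=16: vr[F=13238272/1057923 G=10677248/1057923] → run G
t=17: vr[F=13238272/1057923] → run F
t=18: vr[F=5266432/352641] → run F
t=19: vr[F=18360320/1057923] → run F
t=20: (idle)
t=21: (idle)
t=22: (idle)

context switches = 17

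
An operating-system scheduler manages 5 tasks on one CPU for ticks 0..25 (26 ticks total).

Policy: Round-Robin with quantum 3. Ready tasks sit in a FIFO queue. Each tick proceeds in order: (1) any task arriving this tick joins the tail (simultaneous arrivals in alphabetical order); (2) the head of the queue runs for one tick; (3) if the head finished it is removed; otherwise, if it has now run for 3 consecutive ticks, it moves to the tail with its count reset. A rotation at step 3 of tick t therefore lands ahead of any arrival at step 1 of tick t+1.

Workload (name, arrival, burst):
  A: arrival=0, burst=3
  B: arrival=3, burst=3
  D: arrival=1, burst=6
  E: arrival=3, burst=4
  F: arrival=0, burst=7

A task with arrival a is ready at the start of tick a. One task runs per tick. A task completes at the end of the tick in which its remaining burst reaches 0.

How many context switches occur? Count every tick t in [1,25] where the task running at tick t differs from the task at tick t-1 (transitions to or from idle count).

context switches = 9

t=0: queue=[A,F] q_used=0 → run A
t=1: queue=[A,F,D] q_used=1 → run A
t=2: queue=[A,F,D] q_used=2 → run A
t=3: queue=[F,D,B,E] q_used=0 → run F
t=4: queue=[F,D,B,E] q_used=1 → run F
t=5: queue=[F,D,B,E] q_used=2 → run F
t=6: queue=[D,B,E,F] q_used=0 → run D
t=7: queue=[D,B,E,F] q_used=1 → run D
t=8: queue=[D,B,E,F] q_used=2 → run D
t=9: queue=[B,E,F,D] q_used=0 → run B
t=10: queue=[B,E,F,D] q_used=1 → run B
t=11: queue=[B,E,F,D] q_used=2 → run B
t=12: queue=[E,F,D] q_used=0 → run E
t=13: queue=[E,F,D] q_used=1 → run E
t=14: queue=[E,F,D] q_used=2 → run E
t=15: queue=[F,D,E] q_used=0 → run F
t=16: queue=[F,D,E] q_used=1 → run F
t=17: queue=[F,D,E] q_used=2 → run F
t=18: queue=[D,E,F] q_used=0 → run D
t=19: queue=[D,E,F] q_used=1 → run D
t=20: queue=[D,E,F] q_used=2 → run D
t=21: queue=[E,F] q_used=0 → run E
t=22: queue=[F] q_used=0 → run F
t=23: (idle)
t=24: (idle)
t=25: (idle)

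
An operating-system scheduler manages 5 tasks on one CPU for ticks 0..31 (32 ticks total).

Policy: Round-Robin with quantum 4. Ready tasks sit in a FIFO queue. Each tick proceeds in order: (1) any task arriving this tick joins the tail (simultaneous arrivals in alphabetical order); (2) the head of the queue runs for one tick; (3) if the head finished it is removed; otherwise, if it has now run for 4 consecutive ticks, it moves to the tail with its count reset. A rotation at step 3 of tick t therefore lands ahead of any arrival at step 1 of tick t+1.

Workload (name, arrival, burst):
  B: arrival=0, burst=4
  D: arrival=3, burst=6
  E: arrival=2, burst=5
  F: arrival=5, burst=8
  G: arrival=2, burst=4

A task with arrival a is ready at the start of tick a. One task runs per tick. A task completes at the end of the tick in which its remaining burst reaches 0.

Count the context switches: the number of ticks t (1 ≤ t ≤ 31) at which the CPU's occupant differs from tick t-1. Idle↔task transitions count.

t=0: queue=[B] q_used=0 → run B
t=1: queue=[B] q_used=1 → run B
t=2: queue=[B,E,G] q_used=2 → run B
t=3: queue=[B,E,G,D] q_used=3 → run B
t=4: queue=[E,G,D] q_used=0 → run E
t=5: queue=[E,G,D,F] q_used=1 → run E
t=6: queue=[E,G,D,F] q_used=2 → run E
t=7: queue=[E,G,D,F] q_used=3 → run E
t=8: queue=[G,D,F,E] q_used=0 → run G
t=9: queue=[G,D,F,E] q_used=1 → run G
t=10: queue=[G,D,F,E] q_used=2 → run G
t=11: queue=[G,D,F,E] q_used=3 → run G
t=12: queue=[D,F,E] q_used=0 → run D
t=13: queue=[D,F,E] q_used=1 → run D
t=14: queue=[D,F,E] q_used=2 → run D
t=15: queue=[D,F,E] q_used=3 → run D
t=16: queue=[F,E,D] q_used=0 → run F
t=17: queue=[F,E,D] q_used=1 → run F
t=18: queue=[F,E,D] q_used=2 → run F
t=19: queue=[F,E,D] q_used=3 → run F
t=20: queue=[E,D,F] q_used=0 → run E
t=21: queue=[D,F] q_used=0 → run D
t=22: queue=[D,F] q_used=1 → run D
t=23: queue=[F] q_used=0 → run F
t=24: queue=[F] q_used=1 → run F
t=25: queue=[F] q_used=2 → run F
t=26: queue=[F] q_used=3 → run F
t=27: (idle)
t=28: (idle)
t=29: (idle)
t=30: (idle)
t=31: (idle)

context switches = 8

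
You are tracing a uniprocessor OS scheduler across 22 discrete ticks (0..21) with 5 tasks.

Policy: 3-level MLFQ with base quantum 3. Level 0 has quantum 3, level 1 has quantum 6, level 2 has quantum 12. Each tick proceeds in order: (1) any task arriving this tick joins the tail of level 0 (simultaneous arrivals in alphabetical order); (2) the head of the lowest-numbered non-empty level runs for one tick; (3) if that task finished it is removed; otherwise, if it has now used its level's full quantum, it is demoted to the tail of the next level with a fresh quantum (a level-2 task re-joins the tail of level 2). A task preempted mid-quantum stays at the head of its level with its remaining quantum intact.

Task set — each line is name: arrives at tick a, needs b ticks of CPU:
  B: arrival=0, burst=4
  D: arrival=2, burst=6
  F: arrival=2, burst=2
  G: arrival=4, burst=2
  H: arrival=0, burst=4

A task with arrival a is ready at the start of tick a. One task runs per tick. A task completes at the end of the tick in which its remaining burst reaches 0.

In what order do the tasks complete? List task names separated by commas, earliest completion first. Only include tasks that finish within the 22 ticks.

completion order = F, G, B, H, D

t=0: L0/L1/L2 = BH/-/- → run B
t=1: L0/L1/L2 = BH/-/- → run B
t=2: L0/L1/L2 = BHDF/-/- → run B
t=3: L0/L1/L2 = HDF/B/- → run H
t=4: L0/L1/L2 = HDFG/B/- → run H
t=5: L0/L1/L2 = HDFG/B/- → run H
t=6: L0/L1/L2 = DFG/BH/- → run D
t=7: L0/L1/L2 = DFG/BH/- → run D
t=8: L0/L1/L2 = DFG/BH/- → run D
t=9: L0/L1/L2 = FG/BHD/- → run F
t=10: L0/L1/L2 = FG/BHD/- → run F
t=11: L0/L1/L2 = G/BHD/- → run G
t=12: L0/L1/L2 = G/BHD/- → run G
t=13: L0/L1/L2 = -/BHD/- → run B
t=14: L0/L1/L2 = -/HD/- → run H
t=15: L0/L1/L2 = -/D/- → run D
t=16: L0/L1/L2 = -/D/- → run D
t=17: L0/L1/L2 = -/D/- → run D
t=18: (idle)
t=19: (idle)
t=20: (idle)
t=21: (idle)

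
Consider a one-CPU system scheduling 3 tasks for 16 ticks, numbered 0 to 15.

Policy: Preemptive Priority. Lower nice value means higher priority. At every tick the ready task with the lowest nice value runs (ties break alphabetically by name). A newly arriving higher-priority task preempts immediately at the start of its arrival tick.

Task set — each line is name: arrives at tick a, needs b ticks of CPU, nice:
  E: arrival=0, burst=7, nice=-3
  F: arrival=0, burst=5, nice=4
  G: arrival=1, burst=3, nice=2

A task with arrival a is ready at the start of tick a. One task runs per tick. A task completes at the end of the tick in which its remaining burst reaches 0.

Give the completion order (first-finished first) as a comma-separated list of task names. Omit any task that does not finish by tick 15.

t=0: ready={E,F} → run E
t=1: ready={E,F,G} → run E
t=2: ready={E,F,G} → run E
t=3: ready={E,F,G} → run E
t=4: ready={E,F,G} → run E
t=5: ready={E,F,G} → run E
t=6: ready={E,F,G} → run E
t=7: ready={F,G} → run G
t=8: ready={F,G} → run G
t=9: ready={F,G} → run G
t=10: ready={F} → run F
t=11: ready={F} → run F
t=12: ready={F} → run F
t=13: ready={F} → run F
t=14: ready={F} → run F
t=15: (idle)

completion order = E, G, F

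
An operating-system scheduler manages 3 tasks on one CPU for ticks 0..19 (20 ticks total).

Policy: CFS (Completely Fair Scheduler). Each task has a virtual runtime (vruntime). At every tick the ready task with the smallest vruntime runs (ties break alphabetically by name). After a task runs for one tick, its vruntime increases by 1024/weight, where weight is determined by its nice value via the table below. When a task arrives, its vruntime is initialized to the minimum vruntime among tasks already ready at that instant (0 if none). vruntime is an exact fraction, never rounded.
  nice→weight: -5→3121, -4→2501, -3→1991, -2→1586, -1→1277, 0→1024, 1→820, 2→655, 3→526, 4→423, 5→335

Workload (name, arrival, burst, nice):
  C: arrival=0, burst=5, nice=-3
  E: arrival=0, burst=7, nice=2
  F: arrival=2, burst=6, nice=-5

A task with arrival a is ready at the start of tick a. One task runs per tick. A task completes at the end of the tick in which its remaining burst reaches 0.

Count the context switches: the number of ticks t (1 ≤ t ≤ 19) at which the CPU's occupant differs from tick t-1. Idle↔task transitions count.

context switches = 12

t=0: vr[C=0 E=0] → run C
t=1: vr[C=1024/1991 E=0] → run E
t=2: vr[C=1024/1991 E=1024/655 F=1024/1991] → run C
t=3: vr[C=2048/1991 E=1024/655 F=1024/1991] → run F
t=4: vr[C=2048/1991 E=1024/655 F=5234688/6213911] → run F
t=5: vr[C=2048/1991 E=1024/655 F=7273472/6213911] → run C
t=6: vr[C=3072/1991 E=1024/655 F=7273472/6213911] → run F
t=7: vr[C=3072/1991 E=1024/655 F=9312256/6213911] → run F
t=8: vr[C=3072/1991 E=1024/655 F=11351040/6213911] → run C
t=9: vr[C=4096/1991 E=1024/655 F=11351040/6213911] → run E
t=10: vr[C=4096/1991 E=2048/655 F=11351040/6213911] → run F
t=11: vr[C=4096/1991 E=2048/655 F=13389824/6213911] → run C
t=12: vr[E=2048/655 F=13389824/6213911] → run F
t=13: vr[E=2048/655] → run E
t=14: vr[E=3072/655] → run E
t=15: vr[E=4096/655] → run E
t=16: vr[E=1024/131] → run E
t=17: vr[E=6144/655] → run E
t=18: (idle)
t=19: (idle)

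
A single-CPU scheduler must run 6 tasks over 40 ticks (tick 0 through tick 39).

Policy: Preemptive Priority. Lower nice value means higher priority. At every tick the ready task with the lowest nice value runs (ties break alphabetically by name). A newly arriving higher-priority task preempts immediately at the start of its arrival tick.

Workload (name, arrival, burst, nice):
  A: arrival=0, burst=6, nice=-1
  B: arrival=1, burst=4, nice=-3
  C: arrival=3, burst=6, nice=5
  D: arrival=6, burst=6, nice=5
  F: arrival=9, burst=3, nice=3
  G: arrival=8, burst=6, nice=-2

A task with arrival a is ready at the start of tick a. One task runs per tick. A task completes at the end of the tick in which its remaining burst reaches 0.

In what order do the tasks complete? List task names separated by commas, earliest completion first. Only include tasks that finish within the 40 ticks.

completion order = B, G, A, F, C, D

t=0: ready={A} → run A
t=1: ready={A,B} → run B
t=2: ready={A,B} → run B
t=3: ready={A,B,C} → run B
t=4: ready={A,B,C} → run B
t=5: ready={A,C} → run A
t=6: ready={A,C,D} → run A
t=7: ready={A,C,D} → run A
t=8: ready={A,C,D,G} → run G
t=9: ready={A,C,D,F,G} → run G
t=10: ready={A,C,D,F,G} → run G
t=11: ready={A,C,D,F,G} → run G
t=12: ready={A,C,D,F,G} → run G
t=13: ready={A,C,D,F,G} → run G
t=14: ready={A,C,D,F} → run A
t=15: ready={A,C,D,F} → run A
t=16: ready={C,D,F} → run F
t=17: ready={C,D,F} → run F
t=18: ready={C,D,F} → run F
t=19: ready={C,D} → run C
t=20: ready={C,D} → run C
t=21: ready={C,D} → run C
t=22: ready={C,D} → run C
t=23: ready={C,D} → run C
t=24: ready={C,D} → run C
t=25: ready={D} → run D
t=26: ready={D} → run D
t=27: ready={D} → run D
t=28: ready={D} → run D
t=29: ready={D} → run D
t=30: ready={D} → run D
t=31: (idle)
t=32: (idle)
t=33: (idle)
t=34: (idle)
t=35: (idle)
t=36: (idle)
t=37: (idle)
t=38: (idle)
t=39: (idle)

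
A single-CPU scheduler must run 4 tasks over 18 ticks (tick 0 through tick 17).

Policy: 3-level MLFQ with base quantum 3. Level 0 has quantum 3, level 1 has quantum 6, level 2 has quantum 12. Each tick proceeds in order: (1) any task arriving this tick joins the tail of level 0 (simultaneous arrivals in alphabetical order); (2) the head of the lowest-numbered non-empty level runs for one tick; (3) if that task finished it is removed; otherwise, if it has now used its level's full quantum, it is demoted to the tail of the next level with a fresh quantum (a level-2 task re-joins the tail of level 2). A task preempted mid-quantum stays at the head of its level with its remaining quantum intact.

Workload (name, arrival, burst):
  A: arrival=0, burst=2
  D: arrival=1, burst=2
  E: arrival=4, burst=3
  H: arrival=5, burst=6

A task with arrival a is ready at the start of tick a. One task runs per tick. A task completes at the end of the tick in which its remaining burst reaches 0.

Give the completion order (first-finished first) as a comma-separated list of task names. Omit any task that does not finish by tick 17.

completion order = A, D, E, H

t=0: L0/L1/L2 = A/-/- → run A
t=1: L0/L1/L2 = AD/-/- → run A
t=2: L0/L1/L2 = D/-/- → run D
t=3: L0/L1/L2 = D/-/- → run D
t=4: L0/L1/L2 = E/-/- → run E
t=5: L0/L1/L2 = EH/-/- → run E
t=6: L0/L1/L2 = EH/-/- → run E
t=7: L0/L1/L2 = H/-/- → run H
t=8: L0/L1/L2 = H/-/- → run H
t=9: L0/L1/L2 = H/-/- → run H
t=10: L0/L1/L2 = -/H/- → run H
t=11: L0/L1/L2 = -/H/- → run H
t=12: L0/L1/L2 = -/H/- → run H
t=13: (idle)
t=14: (idle)
t=15: (idle)
t=16: (idle)
t=17: (idle)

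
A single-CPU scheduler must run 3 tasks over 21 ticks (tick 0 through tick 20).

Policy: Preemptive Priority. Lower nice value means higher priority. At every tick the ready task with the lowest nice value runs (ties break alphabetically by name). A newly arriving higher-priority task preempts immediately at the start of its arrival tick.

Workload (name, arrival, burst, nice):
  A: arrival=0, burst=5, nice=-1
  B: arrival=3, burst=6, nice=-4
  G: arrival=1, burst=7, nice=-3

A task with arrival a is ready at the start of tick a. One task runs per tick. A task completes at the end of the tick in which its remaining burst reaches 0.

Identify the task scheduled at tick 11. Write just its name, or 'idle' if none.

t=0: ready={A} → run A
t=1: ready={A,G} → run G
t=2: ready={A,G} → run G
t=3: ready={A,B,G} → run B
t=4: ready={A,B,G} → run B
t=5: ready={A,B,G} → run B
t=6: ready={A,B,G} → run B
t=7: ready={A,B,G} → run B
t=8: ready={A,B,G} → run B
t=9: ready={A,G} → run G
t=10: ready={A,G} → run G
t=11: ready={A,G} → run G
t=12: ready={A,G} → run G
t=13: ready={A,G} → run G
t=14: ready={A} → run A
t=15: ready={A} → run A
t=16: ready={A} → run A
t=17: ready={A} → run A
t=18: (idle)
t=19: (idle)
t=20: (idle)

running at tick 11 = G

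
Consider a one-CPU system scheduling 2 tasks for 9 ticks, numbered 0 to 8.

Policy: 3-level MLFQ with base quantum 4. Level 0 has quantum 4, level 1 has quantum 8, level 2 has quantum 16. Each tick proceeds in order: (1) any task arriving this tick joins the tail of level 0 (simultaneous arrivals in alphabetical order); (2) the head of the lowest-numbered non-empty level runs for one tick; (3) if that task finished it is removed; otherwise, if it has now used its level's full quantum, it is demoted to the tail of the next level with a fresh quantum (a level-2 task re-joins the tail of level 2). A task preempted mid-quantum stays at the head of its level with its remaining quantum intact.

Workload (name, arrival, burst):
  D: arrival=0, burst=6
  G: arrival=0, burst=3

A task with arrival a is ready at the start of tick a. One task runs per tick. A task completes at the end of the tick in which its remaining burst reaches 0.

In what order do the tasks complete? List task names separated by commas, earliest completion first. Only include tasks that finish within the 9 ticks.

completion order = G, D

t=0: L0/L1/L2 = DG/-/- → run D
t=1: L0/L1/L2 = DG/-/- → run D
t=2: L0/L1/L2 = DG/-/- → run D
t=3: L0/L1/L2 = DG/-/- → run D
t=4: L0/L1/L2 = G/D/- → run G
t=5: L0/L1/L2 = G/D/- → run G
t=6: L0/L1/L2 = G/D/- → run G
t=7: L0/L1/L2 = -/D/- → run D
t=8: L0/L1/L2 = -/D/- → run D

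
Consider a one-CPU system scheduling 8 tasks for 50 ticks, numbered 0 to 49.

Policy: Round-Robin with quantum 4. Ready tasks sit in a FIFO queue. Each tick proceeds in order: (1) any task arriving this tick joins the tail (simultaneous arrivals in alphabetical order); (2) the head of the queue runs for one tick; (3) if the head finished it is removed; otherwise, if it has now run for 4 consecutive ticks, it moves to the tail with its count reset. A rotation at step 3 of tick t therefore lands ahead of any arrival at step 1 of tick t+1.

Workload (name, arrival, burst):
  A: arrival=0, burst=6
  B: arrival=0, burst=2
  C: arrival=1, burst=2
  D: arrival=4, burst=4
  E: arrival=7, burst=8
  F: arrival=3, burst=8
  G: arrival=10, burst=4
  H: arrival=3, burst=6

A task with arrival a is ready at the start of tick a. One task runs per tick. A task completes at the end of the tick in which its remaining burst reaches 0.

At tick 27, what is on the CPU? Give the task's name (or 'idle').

running at tick 27 = G

t=0: queue=[A,B] q_used=0 → run A
t=1: queue=[A,B,C] q_used=1 → run A
t=2: queue=[A,B,C] q_used=2 → run A
t=3: queue=[A,B,C,F,H] q_used=3 → run A
t=4: queue=[B,C,F,H,A,D] q_used=0 → run B
t=5: queue=[B,C,F,H,A,D] q_used=1 → run B
t=6: queue=[C,F,H,A,D] q_used=0 → run C
t=7: queue=[C,F,H,A,D,E] q_used=1 → run C
t=8: queue=[F,H,A,D,E] q_used=0 → run F
t=9: queue=[F,H,A,D,E] q_used=1 → run F
t=10: queue=[F,H,A,D,E,G] q_used=2 → run F
t=11: queue=[F,H,A,D,E,G] q_used=3 → run F
t=12: queue=[H,A,D,E,G,F] q_used=0 → run H
t=13: queue=[H,A,D,E,G,F] q_used=1 → run H
t=14: queue=[H,A,D,E,G,F] q_used=2 → run H
t=15: queue=[H,A,D,E,G,F] q_used=3 → run H
t=16: queue=[A,D,E,G,F,H] q_used=0 → run A
t=17: queue=[A,D,E,G,F,H] q_used=1 → run A
t=18: queue=[D,E,G,F,H] q_used=0 → run D
t=19: queue=[D,E,G,F,H] q_used=1 → run D
t=20: queue=[D,E,G,F,H] q_used=2 → run D
t=21: queue=[D,E,G,F,H] q_used=3 → run D
t=22: queue=[E,G,F,H] q_used=0 → run E
t=23: queue=[E,G,F,H] q_used=1 → run E
t=24: queue=[E,G,F,H] q_used=2 → run E
t=25: queue=[E,G,F,H] q_used=3 → run E
t=26: queue=[G,F,H,E] q_used=0 → run G
t=27: queue=[G,F,H,E] q_used=1 → run G
t=28: queue=[G,F,H,E] q_used=2 → run G
t=29: queue=[G,F,H,E] q_used=3 → run G
t=30: queue=[F,H,E] q_used=0 → run F
t=31: queue=[F,H,E] q_used=1 → run F
t=32: queue=[F,H,E] q_used=2 → run F
t=33: queue=[F,H,E] q_used=3 → run F
t=34: queue=[H,E] q_used=0 → run H
t=35: queue=[H,E] q_used=1 → run H
t=36: queue=[E] q_used=0 → run E
t=37: queue=[E] q_used=1 → run E
t=38: queue=[E] q_used=2 → run E
t=39: queue=[E] q_used=3 → run E
t=40: (idle)
t=41: (idle)
t=42: (idle)
t=43: (idle)
t=44: (idle)
t=45: (idle)
t=46: (idle)
t=47: (idle)
t=48: (idle)
t=49: (idle)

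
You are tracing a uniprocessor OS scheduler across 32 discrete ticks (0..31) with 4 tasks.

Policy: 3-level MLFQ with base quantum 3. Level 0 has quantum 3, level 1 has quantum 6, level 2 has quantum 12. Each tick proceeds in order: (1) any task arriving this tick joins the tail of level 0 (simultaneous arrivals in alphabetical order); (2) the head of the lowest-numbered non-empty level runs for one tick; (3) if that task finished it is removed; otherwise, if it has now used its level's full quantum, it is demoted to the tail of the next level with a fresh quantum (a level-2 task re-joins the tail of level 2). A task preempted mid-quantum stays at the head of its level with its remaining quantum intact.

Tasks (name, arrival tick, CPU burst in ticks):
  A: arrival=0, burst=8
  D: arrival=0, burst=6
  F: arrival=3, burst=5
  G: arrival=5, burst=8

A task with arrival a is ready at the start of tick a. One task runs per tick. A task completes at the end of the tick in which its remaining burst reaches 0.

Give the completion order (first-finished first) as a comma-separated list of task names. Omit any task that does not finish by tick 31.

completion order = A, D, F, G

t=0: L0/L1/L2 = AD/-/- → run A
t=1: L0/L1/L2 = AD/-/- → run A
t=2: L0/L1/L2 = AD/-/- → run A
t=3: L0/L1/L2 = DF/A/- → run D
t=4: L0/L1/L2 = DF/A/- → run D
t=5: L0/L1/L2 = DFG/A/- → run D
t=6: L0/L1/L2 = FG/AD/- → run F
t=7: L0/L1/L2 = FG/AD/- → run F
t=8: L0/L1/L2 = FG/AD/- → run F
t=9: L0/L1/L2 = G/ADF/- → run G
t=10: L0/L1/L2 = G/ADF/- → run G
t=11: L0/L1/L2 = G/ADF/- → run G
t=12: L0/L1/L2 = -/ADFG/- → run A
t=13: L0/L1/L2 = -/ADFG/- → run A
t=14: L0/L1/L2 = -/ADFG/- → run A
t=15: L0/L1/L2 = -/ADFG/- → run A
t=16: L0/L1/L2 = -/ADFG/- → run A
t=17: L0/L1/L2 = -/DFG/- → run D
t=18: L0/L1/L2 = -/DFG/- → run D
t=19: L0/L1/L2 = -/DFG/- → run D
t=20: L0/L1/L2 = -/FG/- → run F
t=21: L0/L1/L2 = -/FG/- → run F
t=22: L0/L1/L2 = -/G/- → run G
t=23: L0/L1/L2 = -/G/- → run G
t=24: L0/L1/L2 = -/G/- → run G
t=25: L0/L1/L2 = -/G/- → run G
t=26: L0/L1/L2 = -/G/- → run G
t=27: (idle)
t=28: (idle)
t=29: (idle)
t=30: (idle)
t=31: (idle)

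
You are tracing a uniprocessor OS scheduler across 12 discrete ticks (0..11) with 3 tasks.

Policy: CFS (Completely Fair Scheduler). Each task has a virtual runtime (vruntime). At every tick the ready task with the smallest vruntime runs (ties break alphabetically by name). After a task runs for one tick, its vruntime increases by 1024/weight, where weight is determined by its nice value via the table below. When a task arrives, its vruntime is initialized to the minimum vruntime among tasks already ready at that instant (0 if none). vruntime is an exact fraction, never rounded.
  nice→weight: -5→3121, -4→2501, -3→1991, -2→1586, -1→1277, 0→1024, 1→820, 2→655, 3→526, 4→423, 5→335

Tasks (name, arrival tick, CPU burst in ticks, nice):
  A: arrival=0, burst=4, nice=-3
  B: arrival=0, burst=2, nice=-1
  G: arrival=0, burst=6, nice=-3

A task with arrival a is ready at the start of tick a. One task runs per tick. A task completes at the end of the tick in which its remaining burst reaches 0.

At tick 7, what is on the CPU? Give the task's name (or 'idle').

t=0: vr[A=0 B=0 G=0] → run A
t=1: vr[A=1024/1991 B=0 G=0] → run B
t=2: vr[A=1024/1991 B=1024/1277 G=0] → run G
t=3: vr[A=1024/1991 B=1024/1277 G=1024/1991] → run A
t=4: vr[A=2048/1991 B=1024/1277 G=1024/1991] → run G
t=5: vr[A=2048/1991 B=1024/1277 G=2048/1991] → run B
t=6: vr[A=2048/1991 G=2048/1991] → run A
t=7: vr[A=3072/1991 G=2048/1991] → run G
t=8: vr[A=3072/1991 G=3072/1991] → run A
t=9: vr[G=3072/1991] → run G
t=10: vr[G=4096/1991] → run G
t=11: vr[G=5120/1991] → run G

running at tick 7 = G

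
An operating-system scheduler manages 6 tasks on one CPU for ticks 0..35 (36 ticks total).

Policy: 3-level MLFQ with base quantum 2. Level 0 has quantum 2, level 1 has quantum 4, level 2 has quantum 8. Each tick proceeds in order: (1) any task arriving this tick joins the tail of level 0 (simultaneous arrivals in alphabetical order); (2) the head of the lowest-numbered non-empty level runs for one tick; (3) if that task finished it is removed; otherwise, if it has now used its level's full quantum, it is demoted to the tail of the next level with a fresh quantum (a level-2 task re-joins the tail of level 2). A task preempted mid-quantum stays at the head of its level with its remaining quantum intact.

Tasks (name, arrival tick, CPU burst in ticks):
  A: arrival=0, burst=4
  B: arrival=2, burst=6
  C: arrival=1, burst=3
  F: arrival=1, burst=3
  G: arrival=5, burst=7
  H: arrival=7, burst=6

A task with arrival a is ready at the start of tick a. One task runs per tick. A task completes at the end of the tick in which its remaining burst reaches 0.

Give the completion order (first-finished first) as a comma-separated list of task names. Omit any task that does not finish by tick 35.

t=0: L0/L1/L2 = A/-/- → run A
t=1: L0/L1/L2 = ACF/-/- → run A
t=2: L0/L1/L2 = CFB/A/- → run C
t=3: L0/L1/L2 = CFB/A/- → run C
t=4: L0/L1/L2 = FB/AC/- → run F
t=5: L0/L1/L2 = FBG/AC/- → run F
t=6: L0/L1/L2 = BG/ACF/- → run B
t=7: L0/L1/L2 = BGH/ACF/- → run B
t=8: L0/L1/L2 = GH/ACFB/- → run G
t=9: L0/L1/L2 = GH/ACFB/- → run G
t=10: L0/L1/L2 = H/ACFBG/- → run H
t=11: L0/L1/L2 = H/ACFBG/- → run H
t=12: L0/L1/L2 = -/ACFBGH/- → run A
t=13: L0/L1/L2 = -/ACFBGH/- → run A
t=14: L0/L1/L2 = -/CFBGH/- → run C
t=15: L0/L1/L2 = -/FBGH/- → run F
t=16: L0/L1/L2 = -/BGH/- → run B
t=17: L0/L1/L2 = -/BGH/- → run B
t=18: L0/L1/L2 = -/BGH/- → run B
t=19: L0/L1/L2 = -/BGH/- → run B
t=20: L0/L1/L2 = -/GH/- → run G
t=21: L0/L1/L2 = -/GH/- → run G
t=22: L0/L1/L2 = -/GH/- → run G
t=23: L0/L1/L2 = -/GH/- → run G
t=24: L0/L1/L2 = -/H/G → run H
t=25: L0/L1/L2 = -/H/G → run H
t=26: L0/L1/L2 = -/H/G → run H
t=27: L0/L1/L2 = -/H/G → run H
t=28: L0/L1/L2 = -/-/G → run G
t=29: (idle)
t=30: (idle)
t=31: (idle)
t=32: (idle)
t=33: (idle)
t=34: (idle)
t=35: (idle)

completion order = A, C, F, B, H, G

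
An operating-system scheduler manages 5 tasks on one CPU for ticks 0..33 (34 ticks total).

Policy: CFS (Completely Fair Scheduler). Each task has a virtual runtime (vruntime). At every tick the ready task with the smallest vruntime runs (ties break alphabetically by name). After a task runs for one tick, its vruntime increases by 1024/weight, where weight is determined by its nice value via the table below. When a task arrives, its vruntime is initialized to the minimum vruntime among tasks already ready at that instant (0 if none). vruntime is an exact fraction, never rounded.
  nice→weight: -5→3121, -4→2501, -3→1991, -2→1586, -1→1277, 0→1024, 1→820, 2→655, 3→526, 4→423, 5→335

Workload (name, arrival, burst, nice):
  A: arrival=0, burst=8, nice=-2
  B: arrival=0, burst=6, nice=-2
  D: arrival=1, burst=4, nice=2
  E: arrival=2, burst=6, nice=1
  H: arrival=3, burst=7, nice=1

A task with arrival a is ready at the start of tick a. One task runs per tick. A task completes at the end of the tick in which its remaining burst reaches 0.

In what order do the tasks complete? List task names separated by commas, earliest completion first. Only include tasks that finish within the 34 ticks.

t=0: vr[A=0 B=0] → run A
t=1: vr[A=512/793 B=0 D=0] → run B
t=2: vr[A=512/793 B=512/793 D=0 E=0] → run D
t=3: vr[A=512/793 B=512/793 D=1024/655 E=0 H=0] → run E
t=4: vr[A=512/793 B=512/793 D=1024/655 E=256/205 H=0] → run H
t=5: vr[A=512/793 B=512/793 D=1024/655 E=256/205 H=256/205] → run A
t=6: vr[A=1024/793 B=512/793 D=1024/655 E=256/205 H=256/205] → run B
t=7: vr[A=1024/793 B=1024/793 D=1024/655 E=256/205 H=256/205] → run E
t=8: vr[A=1024/793 B=1024/793 D=1024/655 E=512/205 H=256/205] → run H
t=9: vr[A=1024/793 B=1024/793 D=1024/655 E=512/205 H=512/205] → run A
t=10: vr[A=1536/793 B=1024/793 D=1024/655 E=512/205 H=512/205] → run B
t=11: vr[A=1536/793 B=1536/793 D=1024/655 E=512/205 H=512/205] → run D
t=12: vr[A=1536/793 B=1536/793 D=2048/655 E=512/205 H=512/205] → run A
t=13: vr[A=2048/793 B=1536/793 D=2048/655 E=512/205 H=512/205] → run B
t=14: vr[A=2048/793 B=2048/793 D=2048/655 E=512/205 H=512/205] → run E
t=15: vr[A=2048/793 B=2048/793 D=2048/655 E=768/205 H=512/205] → run H
t=16: vr[A=2048/793 B=2048/793 D=2048/655 E=768/205 H=768/205] → run A
t=17: vr[A=2560/793 B=2048/793 D=2048/655 E=768/205 H=768/205] → run B
t=18: vr[A=2560/793 B=2560/793 D=2048/655 E=768/205 H=768/205] → run D
t=19: vr[A=2560/793 B=2560/793 D=3072/655 E=768/205 H=768/205] → run A
t=20: vr[A=3072/793 B=2560/793 D=3072/655 E=768/205 H=768/205] → run B
t=21: vr[A=3072/793 D=3072/655 E=768/205 H=768/205] → run E
t=22: vr[A=3072/793 D=3072/655 E=1024/205 H=768/205] → run H
t=23: vr[A=3072/793 D=3072/655 E=1024/205 H=1024/205] → run A
t=24: vr[A=3584/793 D=3072/655 E=1024/205 H=1024/205] → run A
t=25: vr[D=3072/655 E=1024/205 H=1024/205] → run D
t=26: vr[E=1024/205 H=1024/205] → run E
t=27: vr[E=256/41 H=1024/205] → run H
t=28: vr[E=256/41 H=256/41] → run E
t=29: vr[H=256/41] → run H
t=30: vr[H=1536/205] → run H
t=31: (idle)
t=32: (idle)
t=33: (idle)

completion order = B, A, D, E, H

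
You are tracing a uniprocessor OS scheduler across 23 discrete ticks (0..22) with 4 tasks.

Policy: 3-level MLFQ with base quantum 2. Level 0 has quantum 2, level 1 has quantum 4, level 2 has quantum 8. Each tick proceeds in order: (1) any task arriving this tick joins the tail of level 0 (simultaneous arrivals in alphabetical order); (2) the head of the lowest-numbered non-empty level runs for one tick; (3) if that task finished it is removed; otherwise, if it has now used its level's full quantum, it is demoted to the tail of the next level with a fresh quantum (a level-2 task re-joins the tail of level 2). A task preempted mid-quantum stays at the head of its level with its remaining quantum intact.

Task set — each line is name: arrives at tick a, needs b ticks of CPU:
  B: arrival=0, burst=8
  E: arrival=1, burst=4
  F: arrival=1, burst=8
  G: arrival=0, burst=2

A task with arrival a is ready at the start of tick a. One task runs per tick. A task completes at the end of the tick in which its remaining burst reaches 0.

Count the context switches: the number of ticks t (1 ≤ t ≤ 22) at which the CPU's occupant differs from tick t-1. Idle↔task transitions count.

context switches = 9

t=0: L0/L1/L2 = BG/-/- → run B
t=1: L0/L1/L2 = BGEF/-/- → run B
t=2: L0/L1/L2 = GEF/B/- → run G
t=3: L0/L1/L2 = GEF/B/- → run G
t=4: L0/L1/L2 = EF/B/- → run E
t=5: L0/L1/L2 = EF/B/- → run E
t=6: L0/L1/L2 = F/BE/- → run F
t=7: L0/L1/L2 = F/BE/- → run F
t=8: L0/L1/L2 = -/BEF/- → run B
t=9: L0/L1/L2 = -/BEF/- → run B
t=10: L0/L1/L2 = -/BEF/- → run B
t=11: L0/L1/L2 = -/BEF/- → run B
t=12: L0/L1/L2 = -/EF/B → run E
t=13: L0/L1/L2 = -/EF/B → run E
t=14: L0/L1/L2 = -/F/B → run F
t=15: L0/L1/L2 = -/F/B → run F
t=16: L0/L1/L2 = -/F/B → run F
t=17: L0/L1/L2 = -/F/B → run F
t=18: L0/L1/L2 = -/-/BF → run B
t=19: L0/L1/L2 = -/-/BF → run B
t=20: L0/L1/L2 = -/-/F → run F
t=21: L0/L1/L2 = -/-/F → run F
t=22: (idle)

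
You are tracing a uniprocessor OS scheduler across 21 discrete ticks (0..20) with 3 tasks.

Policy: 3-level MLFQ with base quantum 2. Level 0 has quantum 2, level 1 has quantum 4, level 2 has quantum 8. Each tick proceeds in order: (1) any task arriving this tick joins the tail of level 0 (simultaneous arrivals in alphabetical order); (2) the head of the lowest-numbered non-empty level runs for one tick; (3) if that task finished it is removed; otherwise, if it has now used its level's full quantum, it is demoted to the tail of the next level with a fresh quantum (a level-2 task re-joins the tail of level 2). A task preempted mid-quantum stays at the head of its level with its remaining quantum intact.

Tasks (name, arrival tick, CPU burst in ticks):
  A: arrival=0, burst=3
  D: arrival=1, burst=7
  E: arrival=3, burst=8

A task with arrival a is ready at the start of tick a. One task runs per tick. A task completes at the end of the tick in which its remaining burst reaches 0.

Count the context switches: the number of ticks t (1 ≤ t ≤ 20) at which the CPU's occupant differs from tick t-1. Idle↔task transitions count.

t=0: L0/L1/L2 = A/-/- → run A
t=1: L0/L1/L2 = AD/-/- → run A
t=2: L0/L1/L2 = D/A/- → run D
t=3: L0/L1/L2 = DE/A/- → run D
t=4: L0/L1/L2 = E/AD/- → run E
t=5: L0/L1/L2 = E/AD/- → run E
t=6: L0/L1/L2 = -/ADE/- → run A
t=7: L0/L1/L2 = -/DE/- → run D
t=8: L0/L1/L2 = -/DE/- → run D
t=9: L0/L1/L2 = -/DE/- → run D
t=10: L0/L1/L2 = -/DE/- → run D
t=11: L0/L1/L2 = -/E/D → run E
t=12: L0/L1/L2 = -/E/D → run E
t=13: L0/L1/L2 = -/E/D → run E
t=14: L0/L1/L2 = -/E/D → run E
t=15: L0/L1/L2 = -/-/DE → run D
t=16: L0/L1/L2 = -/-/E → run E
t=17: L0/L1/L2 = -/-/E → run E
t=18: (idle)
t=19: (idle)
t=20: (idle)

context switches = 8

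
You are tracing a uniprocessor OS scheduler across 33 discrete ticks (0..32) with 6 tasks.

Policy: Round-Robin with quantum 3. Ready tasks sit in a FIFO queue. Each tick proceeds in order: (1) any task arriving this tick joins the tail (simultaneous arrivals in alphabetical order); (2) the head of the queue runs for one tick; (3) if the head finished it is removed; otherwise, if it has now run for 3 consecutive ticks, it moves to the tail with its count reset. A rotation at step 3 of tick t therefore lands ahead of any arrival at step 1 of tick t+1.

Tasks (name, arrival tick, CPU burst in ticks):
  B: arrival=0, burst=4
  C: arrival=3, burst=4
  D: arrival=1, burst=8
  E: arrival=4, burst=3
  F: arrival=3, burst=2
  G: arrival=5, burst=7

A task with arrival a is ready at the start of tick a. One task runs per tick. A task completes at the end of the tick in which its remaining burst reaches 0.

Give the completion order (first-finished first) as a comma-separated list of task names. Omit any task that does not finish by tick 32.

completion order = B, F, E, C, D, G

t=0: queue=[B] q_used=0 → run B
t=1: queue=[B,D] q_used=1 → run B
t=2: queue=[B,D] q_used=2 → run B
t=3: queue=[D,B,C,F] q_used=0 → run D
t=4: queue=[D,B,C,F,E] q_used=1 → run D
t=5: queue=[D,B,C,F,E,G] q_used=2 → run D
t=6: queue=[B,C,F,E,G,D] q_used=0 → run B
t=7: queue=[C,F,E,G,D] q_used=0 → run C
t=8: queue=[C,F,E,G,D] q_used=1 → run C
t=9: queue=[C,F,E,G,D] q_used=2 → run C
t=10: queue=[F,E,G,D,C] q_used=0 → run F
t=11: queue=[F,E,G,D,C] q_used=1 → run F
t=12: queue=[E,G,D,C] q_used=0 → run E
t=13: queue=[E,G,D,C] q_used=1 → run E
t=14: queue=[E,G,D,C] q_used=2 → run E
t=15: queue=[G,D,C] q_used=0 → run G
t=16: queue=[G,D,C] q_used=1 → run G
t=17: queue=[G,D,C] q_used=2 → run G
t=18: queue=[D,C,G] q_used=0 → run D
t=19: queue=[D,C,G] q_used=1 → run D
t=20: queue=[D,C,G] q_used=2 → run D
t=21: queue=[C,G,D] q_used=0 → run C
t=22: queue=[G,D] q_used=0 → run G
t=23: queue=[G,D] q_used=1 → run G
t=24: queue=[G,D] q_used=2 → run G
t=25: queue=[D,G] q_used=0 → run D
t=26: queue=[D,G] q_used=1 → run D
t=27: queue=[G] q_used=0 → run G
t=28: (idle)
t=29: (idle)
t=30: (idle)
t=31: (idle)
t=32: (idle)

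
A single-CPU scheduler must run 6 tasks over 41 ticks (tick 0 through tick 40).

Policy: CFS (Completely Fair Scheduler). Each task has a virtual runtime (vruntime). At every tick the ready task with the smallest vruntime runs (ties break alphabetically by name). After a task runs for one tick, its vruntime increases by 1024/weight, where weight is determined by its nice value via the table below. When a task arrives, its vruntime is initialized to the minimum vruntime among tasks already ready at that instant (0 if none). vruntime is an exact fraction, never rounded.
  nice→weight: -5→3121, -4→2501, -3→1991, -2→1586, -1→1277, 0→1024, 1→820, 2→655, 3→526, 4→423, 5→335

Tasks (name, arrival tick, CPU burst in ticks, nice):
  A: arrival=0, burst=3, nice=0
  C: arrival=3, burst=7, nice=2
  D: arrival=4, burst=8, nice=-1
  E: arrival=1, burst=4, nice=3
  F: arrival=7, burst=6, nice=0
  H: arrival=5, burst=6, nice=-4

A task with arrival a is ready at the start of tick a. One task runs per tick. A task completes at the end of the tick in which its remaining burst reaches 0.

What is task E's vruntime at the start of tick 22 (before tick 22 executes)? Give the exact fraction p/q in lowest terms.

vruntime(E, start of tick 22) = 1799/263

t=0: vr[A=0] → run A
t=1: vr[A=1 E=1] → run A
t=2: vr[A=2 E=1] → run E
t=3: vr[A=2 C=2 E=775/263] → run A
t=4: vr[C=2 D=2 E=775/263] → run C
t=5: vr[C=2334/655 D=2 E=775/263 H=2] → run D
t=6: vr[C=2334/655 D=3578/1277 E=775/263 H=2] → run H
t=7: vr[C=2334/655 D=3578/1277 E=775/263 F=6026/2501 H=6026/2501] → run F
t=8: vr[C=2334/655 D=3578/1277 E=775/263 F=8527/2501 H=6026/2501] → run H
t=9: vr[C=2334/655 D=3578/1277 E=775/263 F=8527/2501 H=7050/2501] → run D
t=10: vr[C=2334/655 D=4602/1277 E=775/263 F=8527/2501 H=7050/2501] → run H
t=11: vr[C=2334/655 D=4602/1277 E=775/263 F=8527/2501 H=8074/2501] → run E
t=12: vr[C=2334/655 D=4602/1277 E=1287/263 F=8527/2501 H=8074/2501] → run H
t=13: vr[C=2334/655 D=4602/1277 E=1287/263 F=8527/2501 H=9098/2501] → run F
t=14: vr[C=2334/655 D=4602/1277 E=1287/263 F=11028/2501 H=9098/2501] → run C
t=15: vr[C=3358/655 D=4602/1277 E=1287/263 F=11028/2501 H=9098/2501] → run D
t=16: vr[C=3358/655 D=5626/1277 E=1287/263 F=11028/2501 H=9098/2501] → run H
t=17: vr[C=3358/655 D=5626/1277 E=1287/263 F=11028/2501 H=10122/2501] → run H
t=18: vr[C=3358/655 D=5626/1277 E=1287/263 F=11028/2501] → run D
t=19: vr[C=3358/655 D=6650/1277 E=1287/263 F=11028/2501] → run F
t=20: vr[C=3358/655 D=6650/1277 E=1287/263 F=13529/2501] → run E
t=21: vr[C=3358/655 D=6650/1277 E=1799/263 F=13529/2501] → run C
t=22: vr[C=4382/655 D=6650/1277 E=1799/263 F=13529/2501] → run D
t=23: vr[C=4382/655 D=7674/1277 E=1799/263 F=13529/2501] → run F
t=24: vr[C=4382/655 D=7674/1277 E=1799/263 F=16030/2501] → run D
t=25: vr[C=4382/655 D=8698/1277 E=1799/263 F=16030/2501] → run F
t=26: vr[C=4382/655 D=8698/1277 E=1799/263 F=18531/2501] → run C
t=27: vr[C=5406/655 D=8698/1277 E=1799/263 F=18531/2501] → run D
t=28: vr[C=5406/655 D=9722/1277 E=1799/263 F=18531/2501] → run E
t=29: vr[C=5406/655 D=9722/1277 F=18531/2501] → run F
t=30: vr[C=5406/655 D=9722/1277] → run D
t=31: vr[C=5406/655] → run C
t=32: vr[C=1286/131] → run C
t=33: vr[C=7454/655] → run C
t=34: (idle)
t=35: (idle)
t=36: (idle)
t=37: (idle)
t=38: (idle)
t=39: (idle)
t=40: (idle)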